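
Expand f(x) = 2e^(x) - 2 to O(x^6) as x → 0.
2*x + x**2 + x**3/3 + x**4/12 + x**5/60 + O(x**6)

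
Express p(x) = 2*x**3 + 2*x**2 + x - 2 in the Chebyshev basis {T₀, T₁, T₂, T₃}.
-T₀ + (5/2)T₁ + T₂ + (1/2)T₃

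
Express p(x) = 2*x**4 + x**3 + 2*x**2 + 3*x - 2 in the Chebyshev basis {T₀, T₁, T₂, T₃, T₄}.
(-1/4)T₀ + (15/4)T₁ + (2)T₂ + (1/4)T₃ + (1/4)T₄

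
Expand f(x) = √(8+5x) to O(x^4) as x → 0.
2*sqrt(2) + 5*sqrt(2)*x/8 - 25*sqrt(2)*x**2/256 + 125*sqrt(2)*x**3/4096 + O(x**4)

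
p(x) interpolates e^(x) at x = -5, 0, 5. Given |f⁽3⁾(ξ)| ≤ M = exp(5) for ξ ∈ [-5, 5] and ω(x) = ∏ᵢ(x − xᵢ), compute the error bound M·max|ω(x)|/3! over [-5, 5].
125*sqrt(3)*exp(5)/27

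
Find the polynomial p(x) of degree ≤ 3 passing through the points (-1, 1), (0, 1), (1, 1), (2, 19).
3*x**3 - 3*x + 1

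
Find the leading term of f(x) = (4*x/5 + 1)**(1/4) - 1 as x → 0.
x/5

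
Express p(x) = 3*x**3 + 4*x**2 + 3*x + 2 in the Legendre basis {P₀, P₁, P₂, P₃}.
(10/3)P₀ + (24/5)P₁ + (8/3)P₂ + (6/5)P₃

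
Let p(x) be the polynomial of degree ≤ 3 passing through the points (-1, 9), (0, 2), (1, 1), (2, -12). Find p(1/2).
15/8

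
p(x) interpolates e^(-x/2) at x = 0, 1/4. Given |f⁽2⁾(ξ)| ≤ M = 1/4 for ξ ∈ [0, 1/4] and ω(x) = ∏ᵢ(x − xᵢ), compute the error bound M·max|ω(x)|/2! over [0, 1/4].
1/512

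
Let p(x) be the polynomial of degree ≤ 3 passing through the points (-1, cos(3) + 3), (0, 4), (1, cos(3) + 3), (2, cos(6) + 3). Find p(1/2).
cos(3)/2 - cos(6)/16 + 57/16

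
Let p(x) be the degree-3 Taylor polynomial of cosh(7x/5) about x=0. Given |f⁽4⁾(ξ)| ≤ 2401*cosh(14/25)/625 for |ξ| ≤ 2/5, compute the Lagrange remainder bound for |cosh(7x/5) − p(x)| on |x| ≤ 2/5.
4802*cosh(14/25)/1171875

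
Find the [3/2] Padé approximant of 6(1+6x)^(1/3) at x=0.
(112*x**3/5 + 504*x**2/5 + 252*x/5 + 6)/(8*x**2 + 32*x/5 + 1)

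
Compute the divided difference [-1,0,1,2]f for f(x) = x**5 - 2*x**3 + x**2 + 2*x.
3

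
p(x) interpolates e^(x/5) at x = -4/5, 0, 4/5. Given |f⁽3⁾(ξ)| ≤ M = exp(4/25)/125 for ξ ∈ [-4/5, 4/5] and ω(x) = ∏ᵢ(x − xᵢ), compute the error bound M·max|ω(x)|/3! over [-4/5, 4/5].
64*sqrt(3)*exp(4/25)/421875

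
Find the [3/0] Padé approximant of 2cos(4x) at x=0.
2 - 16*x**2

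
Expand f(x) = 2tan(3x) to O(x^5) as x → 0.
6*x + 18*x**3 + O(x**5)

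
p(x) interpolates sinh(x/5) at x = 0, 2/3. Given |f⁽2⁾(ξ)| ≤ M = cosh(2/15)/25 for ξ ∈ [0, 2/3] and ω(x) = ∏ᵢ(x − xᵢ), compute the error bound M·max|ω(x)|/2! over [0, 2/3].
cosh(2/15)/450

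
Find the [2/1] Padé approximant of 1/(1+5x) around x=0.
1/(5*x + 1)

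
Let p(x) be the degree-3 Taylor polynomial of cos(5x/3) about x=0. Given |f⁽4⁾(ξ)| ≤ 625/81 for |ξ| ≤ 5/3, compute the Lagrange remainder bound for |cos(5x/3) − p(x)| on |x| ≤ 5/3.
390625/157464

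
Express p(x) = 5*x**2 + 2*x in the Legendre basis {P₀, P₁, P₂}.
(5/3)P₀ + (2)P₁ + (10/3)P₂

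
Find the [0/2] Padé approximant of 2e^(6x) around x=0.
2/(18*x**2 - 6*x + 1)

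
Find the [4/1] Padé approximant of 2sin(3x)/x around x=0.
81*x**4/20 - 9*x**2 + 6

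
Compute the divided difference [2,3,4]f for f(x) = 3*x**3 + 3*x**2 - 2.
30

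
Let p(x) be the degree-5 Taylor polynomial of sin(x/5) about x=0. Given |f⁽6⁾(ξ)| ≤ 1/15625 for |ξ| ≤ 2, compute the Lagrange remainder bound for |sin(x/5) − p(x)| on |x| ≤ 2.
4/703125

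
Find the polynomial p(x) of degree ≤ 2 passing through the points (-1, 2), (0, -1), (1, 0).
2*x**2 - x - 1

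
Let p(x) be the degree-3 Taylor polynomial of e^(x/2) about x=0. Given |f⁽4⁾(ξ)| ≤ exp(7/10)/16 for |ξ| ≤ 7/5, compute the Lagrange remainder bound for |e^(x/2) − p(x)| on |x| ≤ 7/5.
2401*exp(7/10)/240000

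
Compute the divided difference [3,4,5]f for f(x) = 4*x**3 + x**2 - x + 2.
49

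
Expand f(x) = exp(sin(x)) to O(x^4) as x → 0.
1 + x + x**2/2 + O(x**4)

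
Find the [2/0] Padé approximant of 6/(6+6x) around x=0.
x**2 - x + 1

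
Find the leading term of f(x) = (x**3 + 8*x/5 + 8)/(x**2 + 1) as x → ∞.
x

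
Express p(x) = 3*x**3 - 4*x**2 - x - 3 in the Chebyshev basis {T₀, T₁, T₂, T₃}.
(-5)T₀ + (5/4)T₁ + (-2)T₂ + (3/4)T₃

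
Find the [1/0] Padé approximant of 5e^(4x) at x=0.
20*x + 5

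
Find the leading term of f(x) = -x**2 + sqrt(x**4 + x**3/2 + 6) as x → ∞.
x/4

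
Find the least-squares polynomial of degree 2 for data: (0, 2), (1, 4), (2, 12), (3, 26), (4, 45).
67/35 + (-22/35)x + (20/7)x²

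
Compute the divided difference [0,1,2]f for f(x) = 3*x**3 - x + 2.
9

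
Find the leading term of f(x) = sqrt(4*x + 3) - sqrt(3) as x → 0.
2*sqrt(3)*x/3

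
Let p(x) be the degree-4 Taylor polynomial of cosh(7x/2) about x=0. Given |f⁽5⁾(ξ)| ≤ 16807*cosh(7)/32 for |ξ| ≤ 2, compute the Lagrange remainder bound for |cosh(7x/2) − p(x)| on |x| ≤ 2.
16807*cosh(7)/120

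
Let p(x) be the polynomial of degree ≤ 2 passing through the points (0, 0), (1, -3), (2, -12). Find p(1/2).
-3/4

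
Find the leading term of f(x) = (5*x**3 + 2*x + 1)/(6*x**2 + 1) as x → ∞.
5*x/6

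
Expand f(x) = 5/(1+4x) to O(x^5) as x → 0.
5 - 20*x + 80*x**2 - 320*x**3 + 1280*x**4 + O(x**5)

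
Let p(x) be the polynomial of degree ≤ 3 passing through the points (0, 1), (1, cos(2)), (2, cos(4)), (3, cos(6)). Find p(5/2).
15*cos(4)/16 + 1/16 - 5*cos(2)/16 + 5*cos(6)/16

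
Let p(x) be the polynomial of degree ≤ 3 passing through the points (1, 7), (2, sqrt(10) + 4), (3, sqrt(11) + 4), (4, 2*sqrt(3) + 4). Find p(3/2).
-5*sqrt(11)/16 + sqrt(3)/8 + 15*sqrt(10)/16 + 79/16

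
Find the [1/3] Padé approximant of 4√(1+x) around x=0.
(7*x/2 + 4)/(x**3/64 - x**2/16 + 3*x/8 + 1)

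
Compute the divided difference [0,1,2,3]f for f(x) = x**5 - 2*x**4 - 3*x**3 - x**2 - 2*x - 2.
10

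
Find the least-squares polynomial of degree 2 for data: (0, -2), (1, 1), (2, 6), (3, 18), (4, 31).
-68/35 + (41/70)x + (27/14)x²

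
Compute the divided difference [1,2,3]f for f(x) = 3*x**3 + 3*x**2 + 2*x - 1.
21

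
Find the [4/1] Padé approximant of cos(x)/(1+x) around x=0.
(x**4/24 - x**2/2 + 1)/(x + 1)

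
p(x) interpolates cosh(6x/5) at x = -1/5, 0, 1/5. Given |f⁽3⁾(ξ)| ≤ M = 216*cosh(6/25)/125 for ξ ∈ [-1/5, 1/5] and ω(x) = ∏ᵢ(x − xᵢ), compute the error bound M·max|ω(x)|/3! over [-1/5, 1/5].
8*sqrt(3)*cosh(6/25)/15625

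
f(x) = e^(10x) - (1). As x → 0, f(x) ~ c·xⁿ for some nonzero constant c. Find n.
1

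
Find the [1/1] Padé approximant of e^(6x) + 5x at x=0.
(103*x/11 + 1)/(1 - 18*x/11)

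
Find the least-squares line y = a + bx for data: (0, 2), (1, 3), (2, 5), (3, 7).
a = 17/10, b = 17/10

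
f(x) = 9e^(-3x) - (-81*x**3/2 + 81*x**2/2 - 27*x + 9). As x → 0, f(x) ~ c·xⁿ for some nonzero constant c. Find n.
4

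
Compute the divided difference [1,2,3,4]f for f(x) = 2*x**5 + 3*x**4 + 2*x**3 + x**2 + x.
162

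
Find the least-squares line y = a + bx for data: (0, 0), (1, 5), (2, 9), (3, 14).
a = 1/10, b = 23/5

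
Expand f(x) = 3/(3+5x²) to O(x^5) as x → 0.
1 - 5*x**2/3 + 25*x**4/9 + O(x**5)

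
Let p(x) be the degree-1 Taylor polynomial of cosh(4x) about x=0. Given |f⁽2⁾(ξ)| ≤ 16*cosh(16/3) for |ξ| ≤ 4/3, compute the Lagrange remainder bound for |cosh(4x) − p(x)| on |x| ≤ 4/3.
128*cosh(16/3)/9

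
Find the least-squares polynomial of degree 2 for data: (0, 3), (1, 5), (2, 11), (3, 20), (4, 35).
22/7 + (-27/70)x + (29/14)x²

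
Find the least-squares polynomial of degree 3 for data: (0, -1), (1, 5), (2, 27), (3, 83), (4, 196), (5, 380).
-115/126 + (3079/756)x + (-377/252)x² + (86/27)x³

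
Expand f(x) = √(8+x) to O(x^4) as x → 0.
2*sqrt(2) + sqrt(2)*x/8 - sqrt(2)*x**2/256 + sqrt(2)*x**3/4096 + O(x**4)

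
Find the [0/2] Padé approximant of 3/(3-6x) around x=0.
1/(1 - 2*x)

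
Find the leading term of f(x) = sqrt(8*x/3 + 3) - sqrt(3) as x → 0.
4*sqrt(3)*x/9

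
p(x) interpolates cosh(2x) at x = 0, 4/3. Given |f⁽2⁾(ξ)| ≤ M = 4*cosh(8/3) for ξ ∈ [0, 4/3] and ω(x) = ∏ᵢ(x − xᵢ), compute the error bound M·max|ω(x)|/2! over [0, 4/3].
8*cosh(8/3)/9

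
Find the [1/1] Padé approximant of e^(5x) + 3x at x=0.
(103*x/16 + 1)/(1 - 25*x/16)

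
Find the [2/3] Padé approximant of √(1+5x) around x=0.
(175*x**2/16 + 7*x + 1)/(-25*x**3/32 + 45*x**2/16 + 9*x/2 + 1)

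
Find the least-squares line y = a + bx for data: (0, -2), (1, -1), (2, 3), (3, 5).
a = -5/2, b = 5/2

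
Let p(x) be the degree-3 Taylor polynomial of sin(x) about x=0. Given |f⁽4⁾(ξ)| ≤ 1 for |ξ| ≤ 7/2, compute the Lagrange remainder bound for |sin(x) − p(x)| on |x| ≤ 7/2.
2401/384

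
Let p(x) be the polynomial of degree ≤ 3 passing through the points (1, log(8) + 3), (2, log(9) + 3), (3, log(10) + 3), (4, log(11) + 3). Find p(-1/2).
log(104857600000000*11**(13/16)*2**(1/8)*3**(3/8)*5**(7/16)/375913713056211) + 3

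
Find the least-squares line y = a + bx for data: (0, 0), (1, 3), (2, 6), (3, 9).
a = 0, b = 3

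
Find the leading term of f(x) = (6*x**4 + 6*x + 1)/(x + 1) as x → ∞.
6*x**3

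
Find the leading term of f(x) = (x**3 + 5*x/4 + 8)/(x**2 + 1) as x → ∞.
x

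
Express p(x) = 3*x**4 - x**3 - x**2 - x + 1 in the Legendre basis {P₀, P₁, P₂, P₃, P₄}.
(19/15)P₀ + (-8/5)P₁ + (22/21)P₂ + (-2/5)P₃ + (24/35)P₄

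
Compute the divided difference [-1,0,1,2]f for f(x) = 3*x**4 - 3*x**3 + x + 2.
3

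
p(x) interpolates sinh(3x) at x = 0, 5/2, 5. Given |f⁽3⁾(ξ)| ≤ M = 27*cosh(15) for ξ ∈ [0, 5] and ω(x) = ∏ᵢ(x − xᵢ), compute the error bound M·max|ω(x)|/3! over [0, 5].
125*sqrt(3)*cosh(15)/8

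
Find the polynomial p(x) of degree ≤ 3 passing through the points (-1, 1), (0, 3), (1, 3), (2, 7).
x**3 - x**2 + 3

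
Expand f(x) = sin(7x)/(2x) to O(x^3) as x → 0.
7/2 - 343*x**2/12 + O(x**3)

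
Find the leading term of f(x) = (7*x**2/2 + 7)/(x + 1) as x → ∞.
7*x/2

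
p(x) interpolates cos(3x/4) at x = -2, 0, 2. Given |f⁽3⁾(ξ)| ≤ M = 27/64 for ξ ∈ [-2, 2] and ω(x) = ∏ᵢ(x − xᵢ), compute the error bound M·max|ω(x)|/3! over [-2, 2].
sqrt(3)/8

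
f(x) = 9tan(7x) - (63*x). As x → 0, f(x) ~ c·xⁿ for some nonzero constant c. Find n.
3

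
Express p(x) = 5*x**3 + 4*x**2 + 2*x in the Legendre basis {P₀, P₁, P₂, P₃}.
(4/3)P₀ + (5)P₁ + (8/3)P₂ + (2)P₃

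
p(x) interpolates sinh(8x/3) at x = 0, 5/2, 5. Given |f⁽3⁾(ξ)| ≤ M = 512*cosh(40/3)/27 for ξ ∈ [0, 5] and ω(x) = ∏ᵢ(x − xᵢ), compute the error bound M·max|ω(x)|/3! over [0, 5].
8000*sqrt(3)*cosh(40/3)/729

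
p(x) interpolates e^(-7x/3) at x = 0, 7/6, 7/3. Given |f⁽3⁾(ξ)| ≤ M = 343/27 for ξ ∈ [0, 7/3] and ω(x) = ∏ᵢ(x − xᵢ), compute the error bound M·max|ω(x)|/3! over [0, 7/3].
117649*sqrt(3)/157464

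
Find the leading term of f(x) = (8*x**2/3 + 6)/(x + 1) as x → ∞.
8*x/3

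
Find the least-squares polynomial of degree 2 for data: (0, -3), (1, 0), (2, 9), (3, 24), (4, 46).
-102/35 + (-13/35)x + (22/7)x²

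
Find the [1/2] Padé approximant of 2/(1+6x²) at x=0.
2/(6*x**2 + 1)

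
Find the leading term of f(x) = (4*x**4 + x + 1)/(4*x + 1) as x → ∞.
x**3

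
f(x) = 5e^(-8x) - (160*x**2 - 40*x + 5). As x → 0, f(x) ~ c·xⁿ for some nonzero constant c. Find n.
3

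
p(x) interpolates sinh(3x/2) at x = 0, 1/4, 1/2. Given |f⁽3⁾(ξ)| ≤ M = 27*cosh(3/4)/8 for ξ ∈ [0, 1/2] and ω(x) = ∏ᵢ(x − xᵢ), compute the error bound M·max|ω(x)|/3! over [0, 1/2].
sqrt(3)*cosh(3/4)/512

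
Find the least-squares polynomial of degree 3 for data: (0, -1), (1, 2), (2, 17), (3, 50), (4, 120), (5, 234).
-143/126 + (2237/756)x + (-155/126)x² + (217/108)x³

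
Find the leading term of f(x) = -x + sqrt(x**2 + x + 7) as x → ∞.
1/2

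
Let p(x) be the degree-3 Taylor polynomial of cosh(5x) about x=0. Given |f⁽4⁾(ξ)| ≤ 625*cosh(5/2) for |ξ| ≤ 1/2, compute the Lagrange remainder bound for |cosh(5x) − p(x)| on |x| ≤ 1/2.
625*cosh(5/2)/384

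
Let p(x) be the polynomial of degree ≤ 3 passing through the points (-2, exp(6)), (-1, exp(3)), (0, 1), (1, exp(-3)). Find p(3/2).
((-5*exp(6) - 35 + 21*exp(3))*exp(3) + 35)*exp(-3)/16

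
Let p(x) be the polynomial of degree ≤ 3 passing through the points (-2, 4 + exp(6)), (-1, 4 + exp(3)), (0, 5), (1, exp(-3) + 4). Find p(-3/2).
(1 + (59 + 15*exp(3) + 5*exp(6))*exp(3))*exp(-3)/16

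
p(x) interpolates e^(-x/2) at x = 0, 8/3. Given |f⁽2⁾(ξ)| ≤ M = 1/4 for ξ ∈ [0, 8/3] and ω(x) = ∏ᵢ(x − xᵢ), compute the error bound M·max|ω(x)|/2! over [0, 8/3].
2/9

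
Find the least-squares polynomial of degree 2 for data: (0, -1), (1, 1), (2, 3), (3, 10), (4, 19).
-24/35 + (-37/70)x + (19/14)x²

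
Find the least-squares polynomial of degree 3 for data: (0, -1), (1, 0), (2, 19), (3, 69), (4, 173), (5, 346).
-8/7 + (-3/14)x + (-15/14)x² + (3)x³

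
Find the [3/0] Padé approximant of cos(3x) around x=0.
1 - 9*x**2/2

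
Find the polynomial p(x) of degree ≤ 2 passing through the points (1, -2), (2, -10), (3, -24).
-3*x**2 + x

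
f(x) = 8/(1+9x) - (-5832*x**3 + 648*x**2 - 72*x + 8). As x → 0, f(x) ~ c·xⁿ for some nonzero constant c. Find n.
4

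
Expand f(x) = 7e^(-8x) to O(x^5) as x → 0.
7 - 56*x + 224*x**2 - 1792*x**3/3 + 3584*x**4/3 + O(x**5)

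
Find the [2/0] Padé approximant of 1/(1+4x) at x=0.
16*x**2 - 4*x + 1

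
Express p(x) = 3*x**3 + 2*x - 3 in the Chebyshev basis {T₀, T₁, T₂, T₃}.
(-3)T₀ + (17/4)T₁ + (3/4)T₃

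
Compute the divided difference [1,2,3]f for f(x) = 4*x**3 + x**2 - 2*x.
25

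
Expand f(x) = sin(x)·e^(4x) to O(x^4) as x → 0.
x + 4*x**2 + 47*x**3/6 + O(x**4)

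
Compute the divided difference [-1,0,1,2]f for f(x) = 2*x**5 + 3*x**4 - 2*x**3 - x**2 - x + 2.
14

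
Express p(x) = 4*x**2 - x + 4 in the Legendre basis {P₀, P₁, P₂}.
(16/3)P₀ - P₁ + (8/3)P₂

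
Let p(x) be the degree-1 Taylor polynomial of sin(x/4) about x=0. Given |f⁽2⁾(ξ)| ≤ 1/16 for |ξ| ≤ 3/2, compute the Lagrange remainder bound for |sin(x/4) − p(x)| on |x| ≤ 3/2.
9/128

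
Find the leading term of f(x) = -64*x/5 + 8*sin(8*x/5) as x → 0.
-2048*x**3/375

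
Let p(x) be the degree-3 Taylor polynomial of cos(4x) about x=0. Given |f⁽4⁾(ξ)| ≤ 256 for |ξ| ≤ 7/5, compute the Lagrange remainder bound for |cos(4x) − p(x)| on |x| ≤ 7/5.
76832/1875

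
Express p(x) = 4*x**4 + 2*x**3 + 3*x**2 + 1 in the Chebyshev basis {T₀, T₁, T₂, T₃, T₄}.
(4)T₀ + (3/2)T₁ + (7/2)T₂ + (1/2)T₃ + (1/2)T₄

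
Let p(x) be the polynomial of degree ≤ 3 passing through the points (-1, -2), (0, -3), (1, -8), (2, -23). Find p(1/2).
-37/8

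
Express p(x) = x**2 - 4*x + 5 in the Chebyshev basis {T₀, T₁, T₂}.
(11/2)T₀ + (-4)T₁ + (1/2)T₂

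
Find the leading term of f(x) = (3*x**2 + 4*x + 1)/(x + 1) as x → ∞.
3*x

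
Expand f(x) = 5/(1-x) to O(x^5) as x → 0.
5 + 5*x + 5*x**2 + 5*x**3 + 5*x**4 + O(x**5)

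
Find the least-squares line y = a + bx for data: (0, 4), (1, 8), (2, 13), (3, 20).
a = 33/10, b = 53/10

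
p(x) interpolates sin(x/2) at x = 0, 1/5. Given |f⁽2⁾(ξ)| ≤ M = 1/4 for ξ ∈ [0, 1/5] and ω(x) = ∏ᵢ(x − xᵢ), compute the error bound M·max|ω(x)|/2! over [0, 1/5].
1/800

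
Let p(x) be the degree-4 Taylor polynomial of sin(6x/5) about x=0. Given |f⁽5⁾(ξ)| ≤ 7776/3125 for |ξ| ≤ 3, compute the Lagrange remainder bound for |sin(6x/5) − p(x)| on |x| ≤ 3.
78732/15625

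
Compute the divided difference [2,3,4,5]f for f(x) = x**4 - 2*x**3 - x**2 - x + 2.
12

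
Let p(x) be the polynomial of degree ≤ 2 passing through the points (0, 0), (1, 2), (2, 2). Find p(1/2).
5/4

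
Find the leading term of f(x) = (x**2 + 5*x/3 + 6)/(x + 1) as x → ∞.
x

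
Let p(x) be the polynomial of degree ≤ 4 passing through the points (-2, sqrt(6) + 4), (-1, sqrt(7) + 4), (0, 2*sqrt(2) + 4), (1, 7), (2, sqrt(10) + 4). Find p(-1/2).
-5*sqrt(6)/128 + 3*sqrt(10)/128 + 15*sqrt(7)/32 + 45*sqrt(2)/32 + 113/32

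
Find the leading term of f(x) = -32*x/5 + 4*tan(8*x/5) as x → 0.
2048*x**3/375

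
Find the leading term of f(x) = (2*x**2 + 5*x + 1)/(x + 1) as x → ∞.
2*x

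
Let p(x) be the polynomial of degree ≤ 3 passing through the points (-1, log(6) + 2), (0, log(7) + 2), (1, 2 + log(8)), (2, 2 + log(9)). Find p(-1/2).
log(2**(3/8)*3**(7/16)*7**(15/16)/2) + 2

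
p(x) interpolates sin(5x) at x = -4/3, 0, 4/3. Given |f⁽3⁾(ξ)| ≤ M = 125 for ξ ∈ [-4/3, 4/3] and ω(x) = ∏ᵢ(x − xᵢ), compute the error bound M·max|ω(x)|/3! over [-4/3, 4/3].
8000*sqrt(3)/729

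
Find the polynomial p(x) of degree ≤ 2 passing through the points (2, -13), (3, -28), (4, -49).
-3*x**2 - 1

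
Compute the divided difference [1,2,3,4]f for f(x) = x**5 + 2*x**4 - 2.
85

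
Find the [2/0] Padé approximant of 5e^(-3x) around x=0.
45*x**2/2 - 15*x + 5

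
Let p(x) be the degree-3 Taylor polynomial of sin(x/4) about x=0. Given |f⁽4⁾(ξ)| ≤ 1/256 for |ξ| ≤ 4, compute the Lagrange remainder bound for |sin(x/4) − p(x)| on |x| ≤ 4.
1/24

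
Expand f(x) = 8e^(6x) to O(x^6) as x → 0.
8 + 48*x + 144*x**2 + 288*x**3 + 432*x**4 + 2592*x**5/5 + O(x**6)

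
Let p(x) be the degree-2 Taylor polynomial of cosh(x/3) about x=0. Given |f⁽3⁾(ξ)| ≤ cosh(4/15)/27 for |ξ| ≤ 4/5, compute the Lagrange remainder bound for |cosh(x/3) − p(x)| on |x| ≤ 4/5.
32*cosh(4/15)/10125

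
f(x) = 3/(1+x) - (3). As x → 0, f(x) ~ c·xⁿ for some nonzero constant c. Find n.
1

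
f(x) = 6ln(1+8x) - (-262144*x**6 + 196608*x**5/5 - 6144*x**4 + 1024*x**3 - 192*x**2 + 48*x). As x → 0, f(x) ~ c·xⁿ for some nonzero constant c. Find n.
7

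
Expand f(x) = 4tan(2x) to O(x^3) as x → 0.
8*x + O(x**3)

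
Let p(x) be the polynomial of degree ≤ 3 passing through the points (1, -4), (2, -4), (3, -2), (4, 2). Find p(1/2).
-13/4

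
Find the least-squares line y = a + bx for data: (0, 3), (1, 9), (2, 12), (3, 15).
a = 39/10, b = 39/10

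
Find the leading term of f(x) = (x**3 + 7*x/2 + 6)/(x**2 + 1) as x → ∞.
x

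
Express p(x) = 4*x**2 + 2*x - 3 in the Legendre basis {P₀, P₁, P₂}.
(-5/3)P₀ + (2)P₁ + (8/3)P₂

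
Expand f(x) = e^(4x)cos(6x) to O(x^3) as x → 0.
1 + 4*x - 10*x**2 + O(x**3)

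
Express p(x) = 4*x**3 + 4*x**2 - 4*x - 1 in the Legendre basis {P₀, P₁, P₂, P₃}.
(1/3)P₀ + (-8/5)P₁ + (8/3)P₂ + (8/5)P₃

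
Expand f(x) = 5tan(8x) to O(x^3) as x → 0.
40*x + O(x**3)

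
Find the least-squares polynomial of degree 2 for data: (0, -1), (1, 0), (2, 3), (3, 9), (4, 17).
-34/35 + (-5/14)x + (17/14)x²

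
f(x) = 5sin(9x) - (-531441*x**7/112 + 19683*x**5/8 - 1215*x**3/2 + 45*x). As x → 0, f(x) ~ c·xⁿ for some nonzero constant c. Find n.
9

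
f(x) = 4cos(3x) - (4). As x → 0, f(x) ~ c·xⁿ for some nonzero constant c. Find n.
2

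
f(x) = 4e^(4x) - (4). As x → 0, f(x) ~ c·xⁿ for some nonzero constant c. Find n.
1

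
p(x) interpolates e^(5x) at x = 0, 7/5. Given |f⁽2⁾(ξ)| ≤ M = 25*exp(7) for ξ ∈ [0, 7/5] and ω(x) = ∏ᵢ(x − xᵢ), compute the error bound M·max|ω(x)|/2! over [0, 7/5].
49*exp(7)/8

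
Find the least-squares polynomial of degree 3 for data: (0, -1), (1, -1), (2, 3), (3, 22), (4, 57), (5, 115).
-50/63 + (-925/378)x + (37/63)x² + (49/54)x³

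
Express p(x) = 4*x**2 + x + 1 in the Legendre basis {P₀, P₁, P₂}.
(7/3)P₀ + P₁ + (8/3)P₂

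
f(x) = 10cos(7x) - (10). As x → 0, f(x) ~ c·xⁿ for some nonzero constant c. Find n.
2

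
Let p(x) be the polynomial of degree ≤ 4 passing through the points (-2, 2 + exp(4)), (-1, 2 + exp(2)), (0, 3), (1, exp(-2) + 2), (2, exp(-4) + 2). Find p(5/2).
(-420*exp(2) + 315 + (-180*exp(2) + 634 + 35*exp(4))*exp(4))*exp(-4)/128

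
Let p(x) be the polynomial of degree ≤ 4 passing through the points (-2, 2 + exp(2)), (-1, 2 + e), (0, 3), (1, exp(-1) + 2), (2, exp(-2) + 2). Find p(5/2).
(-420*e + 315 + (-180*e + 35*exp(2) + 634)*exp(2))*exp(-2)/128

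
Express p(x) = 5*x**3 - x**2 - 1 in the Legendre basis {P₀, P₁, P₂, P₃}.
(-4/3)P₀ + (3)P₁ + (-2/3)P₂ + (2)P₃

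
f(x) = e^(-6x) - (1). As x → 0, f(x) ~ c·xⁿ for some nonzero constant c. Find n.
1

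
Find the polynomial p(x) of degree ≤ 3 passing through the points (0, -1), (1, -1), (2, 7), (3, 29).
x**3 + x**2 - 2*x - 1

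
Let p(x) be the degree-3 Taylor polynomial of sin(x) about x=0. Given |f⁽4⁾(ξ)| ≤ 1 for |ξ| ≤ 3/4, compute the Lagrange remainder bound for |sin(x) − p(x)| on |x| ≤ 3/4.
27/2048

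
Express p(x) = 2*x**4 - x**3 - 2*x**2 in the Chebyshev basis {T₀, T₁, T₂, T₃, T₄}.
(-1/4)T₀ + (-3/4)T₁ + (-1/4)T₃ + (1/4)T₄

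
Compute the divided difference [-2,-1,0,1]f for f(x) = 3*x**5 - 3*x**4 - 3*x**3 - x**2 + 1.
18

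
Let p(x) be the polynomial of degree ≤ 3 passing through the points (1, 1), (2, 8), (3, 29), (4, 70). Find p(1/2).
7/8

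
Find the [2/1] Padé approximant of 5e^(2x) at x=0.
(10*x**2/3 + 20*x/3 + 5)/(1 - 2*x/3)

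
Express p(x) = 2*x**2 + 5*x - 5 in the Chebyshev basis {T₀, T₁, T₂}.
(-4)T₀ + (5)T₁ + T₂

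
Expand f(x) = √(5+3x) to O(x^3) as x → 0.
sqrt(5) + 3*sqrt(5)*x/10 - 9*sqrt(5)*x**2/200 + O(x**3)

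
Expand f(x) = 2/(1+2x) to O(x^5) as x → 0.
2 - 4*x + 8*x**2 - 16*x**3 + 32*x**4 + O(x**5)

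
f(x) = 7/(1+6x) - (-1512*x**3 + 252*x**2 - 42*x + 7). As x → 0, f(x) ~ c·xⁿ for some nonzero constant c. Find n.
4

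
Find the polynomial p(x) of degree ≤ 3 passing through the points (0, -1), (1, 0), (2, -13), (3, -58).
-3*x**3 + 2*x**2 + 2*x - 1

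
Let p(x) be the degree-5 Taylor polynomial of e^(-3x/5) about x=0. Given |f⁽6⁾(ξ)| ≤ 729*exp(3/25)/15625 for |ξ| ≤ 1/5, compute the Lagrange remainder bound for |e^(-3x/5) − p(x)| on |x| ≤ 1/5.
81*exp(3/25)/19531250000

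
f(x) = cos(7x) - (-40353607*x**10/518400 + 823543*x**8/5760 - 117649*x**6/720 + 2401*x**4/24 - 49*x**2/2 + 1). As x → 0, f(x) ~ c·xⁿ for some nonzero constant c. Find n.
12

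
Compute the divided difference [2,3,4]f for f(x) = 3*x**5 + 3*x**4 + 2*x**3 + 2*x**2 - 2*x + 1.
1040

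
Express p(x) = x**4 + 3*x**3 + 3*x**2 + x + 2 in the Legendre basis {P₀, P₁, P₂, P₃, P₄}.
(16/5)P₀ + (14/5)P₁ + (18/7)P₂ + (6/5)P₃ + (8/35)P₄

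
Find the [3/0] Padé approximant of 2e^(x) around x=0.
x**3/3 + x**2 + 2*x + 2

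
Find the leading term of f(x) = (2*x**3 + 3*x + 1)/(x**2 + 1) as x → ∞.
2*x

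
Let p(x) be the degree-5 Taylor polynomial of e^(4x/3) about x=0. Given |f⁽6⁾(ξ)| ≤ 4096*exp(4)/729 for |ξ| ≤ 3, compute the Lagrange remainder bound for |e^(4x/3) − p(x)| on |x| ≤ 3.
256*exp(4)/45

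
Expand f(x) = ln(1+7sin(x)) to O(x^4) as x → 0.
7*x - 49*x**2/2 + 679*x**3/6 + O(x**4)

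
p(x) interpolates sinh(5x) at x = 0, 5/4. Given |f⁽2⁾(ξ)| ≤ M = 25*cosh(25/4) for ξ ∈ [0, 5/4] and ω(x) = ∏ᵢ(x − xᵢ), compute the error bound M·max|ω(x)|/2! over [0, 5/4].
625*cosh(25/4)/128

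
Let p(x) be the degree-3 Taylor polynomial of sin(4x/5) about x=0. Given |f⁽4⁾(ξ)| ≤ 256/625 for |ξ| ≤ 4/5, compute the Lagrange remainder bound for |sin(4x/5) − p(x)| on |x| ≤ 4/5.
8192/1171875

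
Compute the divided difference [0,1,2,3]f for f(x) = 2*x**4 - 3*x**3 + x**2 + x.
9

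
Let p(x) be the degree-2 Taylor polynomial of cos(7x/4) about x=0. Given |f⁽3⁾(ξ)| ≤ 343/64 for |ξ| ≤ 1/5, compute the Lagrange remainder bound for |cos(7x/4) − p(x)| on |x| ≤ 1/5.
343/48000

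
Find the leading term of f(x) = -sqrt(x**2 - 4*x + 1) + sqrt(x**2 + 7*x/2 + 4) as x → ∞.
15/4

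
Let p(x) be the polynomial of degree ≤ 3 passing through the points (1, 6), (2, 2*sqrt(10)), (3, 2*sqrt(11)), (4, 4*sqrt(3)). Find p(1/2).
-35*sqrt(10)/8 - 5*sqrt(3)/4 + 21*sqrt(11)/8 + 105/8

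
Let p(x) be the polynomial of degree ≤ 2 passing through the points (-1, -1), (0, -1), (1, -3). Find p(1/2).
-7/4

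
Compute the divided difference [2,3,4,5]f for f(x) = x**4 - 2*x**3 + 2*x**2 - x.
12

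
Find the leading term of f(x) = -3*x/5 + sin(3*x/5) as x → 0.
-9*x**3/250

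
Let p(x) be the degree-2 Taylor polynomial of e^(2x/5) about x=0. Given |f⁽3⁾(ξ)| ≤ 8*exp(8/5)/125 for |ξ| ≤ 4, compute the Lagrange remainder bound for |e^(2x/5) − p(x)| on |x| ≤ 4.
256*exp(8/5)/375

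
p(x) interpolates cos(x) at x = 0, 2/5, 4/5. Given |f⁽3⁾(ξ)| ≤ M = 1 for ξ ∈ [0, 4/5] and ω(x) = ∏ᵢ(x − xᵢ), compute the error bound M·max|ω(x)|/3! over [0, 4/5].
8*sqrt(3)/3375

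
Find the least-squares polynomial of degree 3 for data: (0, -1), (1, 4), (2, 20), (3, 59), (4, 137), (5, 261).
-55/63 + (80/27)x + (-109/252)x² + (223/108)x³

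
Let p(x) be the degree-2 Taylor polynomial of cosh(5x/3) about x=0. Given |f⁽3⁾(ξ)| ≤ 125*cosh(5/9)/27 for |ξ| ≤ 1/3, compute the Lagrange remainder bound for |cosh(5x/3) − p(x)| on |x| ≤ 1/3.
125*cosh(5/9)/4374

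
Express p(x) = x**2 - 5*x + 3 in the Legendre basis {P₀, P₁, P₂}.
(10/3)P₀ + (-5)P₁ + (2/3)P₂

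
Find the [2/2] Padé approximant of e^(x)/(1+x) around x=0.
(7*x**2/36 + 2*x/3 + 1)/(-11*x**2/36 + 2*x/3 + 1)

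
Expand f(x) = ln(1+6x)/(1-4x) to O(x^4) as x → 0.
6*x + 6*x**2 + 96*x**3 + O(x**4)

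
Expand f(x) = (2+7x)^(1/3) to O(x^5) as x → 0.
2**(1/3) + 7*2**(1/3)*x/6 - 49*2**(1/3)*x**2/36 + 1715*2**(1/3)*x**3/648 - 12005*2**(1/3)*x**4/1944 + O(x**5)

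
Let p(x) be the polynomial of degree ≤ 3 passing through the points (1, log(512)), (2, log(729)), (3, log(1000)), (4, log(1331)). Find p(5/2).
-3*log(11)/16 - 9*log(2)/16 + 27*log(3)/8 + 27*log(10)/16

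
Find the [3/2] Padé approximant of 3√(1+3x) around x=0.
(81*x**3/32 + 243*x**2/16 + 27*x/2 + 3)/(27*x**2/16 + 3*x + 1)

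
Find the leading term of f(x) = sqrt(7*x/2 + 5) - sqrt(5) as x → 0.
7*sqrt(5)*x/20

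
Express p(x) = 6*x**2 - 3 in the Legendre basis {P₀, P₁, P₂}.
-P₀ + (4)P₂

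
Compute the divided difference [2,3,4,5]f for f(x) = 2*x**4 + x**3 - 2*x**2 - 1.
29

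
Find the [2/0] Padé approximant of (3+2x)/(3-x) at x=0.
x**2/3 + x + 1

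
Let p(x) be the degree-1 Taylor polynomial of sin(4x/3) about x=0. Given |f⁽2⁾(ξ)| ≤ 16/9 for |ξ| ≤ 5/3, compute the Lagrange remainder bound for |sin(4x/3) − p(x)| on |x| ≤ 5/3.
200/81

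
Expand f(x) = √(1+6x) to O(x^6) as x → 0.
1 + 3*x - 9*x**2/2 + 27*x**3/2 - 405*x**4/8 + 1701*x**5/8 + O(x**6)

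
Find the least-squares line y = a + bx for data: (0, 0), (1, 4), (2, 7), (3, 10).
a = 3/10, b = 33/10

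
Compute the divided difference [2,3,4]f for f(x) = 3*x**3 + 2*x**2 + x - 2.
29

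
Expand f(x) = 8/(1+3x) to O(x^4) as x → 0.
8 - 24*x + 72*x**2 - 216*x**3 + O(x**4)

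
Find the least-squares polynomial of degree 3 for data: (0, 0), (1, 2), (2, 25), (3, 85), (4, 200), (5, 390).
-1/7 + (-9/7)x + (6/7)x² + (3)x³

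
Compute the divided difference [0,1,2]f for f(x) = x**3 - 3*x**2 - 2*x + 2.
0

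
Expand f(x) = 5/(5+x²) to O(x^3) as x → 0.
1 - x**2/5 + O(x**3)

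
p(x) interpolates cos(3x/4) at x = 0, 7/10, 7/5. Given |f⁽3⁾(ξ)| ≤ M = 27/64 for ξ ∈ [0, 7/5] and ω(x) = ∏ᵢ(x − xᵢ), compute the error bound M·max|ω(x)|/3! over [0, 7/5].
343*sqrt(3)/64000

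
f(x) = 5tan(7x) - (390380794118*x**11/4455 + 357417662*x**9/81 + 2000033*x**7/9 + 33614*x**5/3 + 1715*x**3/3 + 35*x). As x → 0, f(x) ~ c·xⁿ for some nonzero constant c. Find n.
13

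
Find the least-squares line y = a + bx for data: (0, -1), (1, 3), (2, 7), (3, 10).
a = -4/5, b = 37/10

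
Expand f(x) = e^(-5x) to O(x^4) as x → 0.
1 - 5*x + 25*x**2/2 - 125*x**3/6 + O(x**4)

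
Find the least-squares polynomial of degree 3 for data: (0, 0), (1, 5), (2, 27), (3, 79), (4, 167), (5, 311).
-1/6 + (43/36)x + (7/3)x² + (71/36)x³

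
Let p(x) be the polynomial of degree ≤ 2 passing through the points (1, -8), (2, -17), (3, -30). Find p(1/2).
-5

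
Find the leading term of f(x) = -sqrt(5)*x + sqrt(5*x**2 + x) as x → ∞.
sqrt(5)/10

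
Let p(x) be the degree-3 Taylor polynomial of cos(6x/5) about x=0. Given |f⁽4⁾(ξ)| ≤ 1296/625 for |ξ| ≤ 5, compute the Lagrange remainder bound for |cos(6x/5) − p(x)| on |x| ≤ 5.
54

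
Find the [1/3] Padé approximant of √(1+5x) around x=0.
(35*x/8 + 1)/(125*x**3/64 - 25*x**2/16 + 15*x/8 + 1)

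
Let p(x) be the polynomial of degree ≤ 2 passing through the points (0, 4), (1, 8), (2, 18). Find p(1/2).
21/4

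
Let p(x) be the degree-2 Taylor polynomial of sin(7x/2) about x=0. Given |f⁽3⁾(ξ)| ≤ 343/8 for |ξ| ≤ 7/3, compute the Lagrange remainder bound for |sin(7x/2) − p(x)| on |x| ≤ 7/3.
117649/1296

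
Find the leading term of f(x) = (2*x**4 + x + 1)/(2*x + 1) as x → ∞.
x**3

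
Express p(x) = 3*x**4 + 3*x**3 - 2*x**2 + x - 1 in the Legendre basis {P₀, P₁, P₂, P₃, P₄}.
(-16/15)P₀ + (14/5)P₁ + (8/21)P₂ + (6/5)P₃ + (24/35)P₄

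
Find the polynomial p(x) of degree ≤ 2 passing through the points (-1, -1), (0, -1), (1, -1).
-1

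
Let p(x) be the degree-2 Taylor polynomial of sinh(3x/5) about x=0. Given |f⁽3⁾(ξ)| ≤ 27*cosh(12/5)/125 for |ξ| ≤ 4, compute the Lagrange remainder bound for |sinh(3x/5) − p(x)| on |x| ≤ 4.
288*cosh(12/5)/125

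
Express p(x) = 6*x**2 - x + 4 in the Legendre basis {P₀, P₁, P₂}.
(6)P₀ - P₁ + (4)P₂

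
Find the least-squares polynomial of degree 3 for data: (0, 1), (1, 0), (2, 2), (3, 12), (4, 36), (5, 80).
121/126 + (-169/756)x + (-197/126)x² + (103/108)x³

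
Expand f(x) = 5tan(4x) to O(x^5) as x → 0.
20*x + 320*x**3/3 + O(x**5)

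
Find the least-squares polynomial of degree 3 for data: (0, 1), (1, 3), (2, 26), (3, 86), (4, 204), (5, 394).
43/42 + (-613/252)x + (125/84)x² + (53/18)x³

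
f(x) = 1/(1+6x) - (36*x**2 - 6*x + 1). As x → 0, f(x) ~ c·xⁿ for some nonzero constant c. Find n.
3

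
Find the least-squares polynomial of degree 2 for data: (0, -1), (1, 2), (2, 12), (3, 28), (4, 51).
-36/35 + (-1/7)x + (23/7)x²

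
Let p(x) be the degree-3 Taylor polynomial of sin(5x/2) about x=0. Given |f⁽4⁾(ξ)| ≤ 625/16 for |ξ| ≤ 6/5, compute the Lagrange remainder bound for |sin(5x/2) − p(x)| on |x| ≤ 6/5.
27/8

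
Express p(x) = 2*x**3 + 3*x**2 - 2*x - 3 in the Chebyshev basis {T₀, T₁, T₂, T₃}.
(-3/2)T₀ + (-1/2)T₁ + (3/2)T₂ + (1/2)T₃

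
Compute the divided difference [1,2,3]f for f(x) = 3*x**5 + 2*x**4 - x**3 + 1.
314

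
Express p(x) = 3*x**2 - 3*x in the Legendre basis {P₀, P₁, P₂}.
P₀ + (-3)P₁ + (2)P₂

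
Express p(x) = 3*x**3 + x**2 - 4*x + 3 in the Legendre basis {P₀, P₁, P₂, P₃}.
(10/3)P₀ + (-11/5)P₁ + (2/3)P₂ + (6/5)P₃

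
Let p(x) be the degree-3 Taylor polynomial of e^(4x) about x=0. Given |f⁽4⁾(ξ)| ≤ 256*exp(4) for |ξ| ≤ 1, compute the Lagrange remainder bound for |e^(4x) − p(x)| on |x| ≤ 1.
32*exp(4)/3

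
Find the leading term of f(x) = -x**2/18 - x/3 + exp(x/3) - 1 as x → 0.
x**3/162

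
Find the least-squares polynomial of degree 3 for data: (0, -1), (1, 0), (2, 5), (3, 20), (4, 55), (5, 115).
-1 + (25/14)x + (-55/28)x² + (5/4)x³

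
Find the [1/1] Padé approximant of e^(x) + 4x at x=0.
(49*x/10 + 1)/(1 - x/10)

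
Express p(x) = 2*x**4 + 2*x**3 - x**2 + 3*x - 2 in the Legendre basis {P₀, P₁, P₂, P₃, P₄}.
(-29/15)P₀ + (21/5)P₁ + (10/21)P₂ + (4/5)P₃ + (16/35)P₄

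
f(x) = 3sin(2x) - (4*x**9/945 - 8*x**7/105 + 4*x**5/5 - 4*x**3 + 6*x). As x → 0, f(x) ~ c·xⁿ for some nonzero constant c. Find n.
11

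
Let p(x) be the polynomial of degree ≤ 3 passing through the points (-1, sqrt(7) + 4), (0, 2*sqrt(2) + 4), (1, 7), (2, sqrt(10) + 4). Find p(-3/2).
-35*sqrt(2)/8 - 5*sqrt(10)/16 + 35*sqrt(7)/16 + 127/16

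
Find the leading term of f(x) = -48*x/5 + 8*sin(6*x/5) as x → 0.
-288*x**3/125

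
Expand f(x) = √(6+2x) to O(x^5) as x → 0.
sqrt(6) + sqrt(6)*x/6 - sqrt(6)*x**2/72 + sqrt(6)*x**3/432 - 5*sqrt(6)*x**4/10368 + O(x**5)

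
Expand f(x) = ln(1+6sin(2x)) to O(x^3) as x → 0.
12*x - 72*x**2 + O(x**3)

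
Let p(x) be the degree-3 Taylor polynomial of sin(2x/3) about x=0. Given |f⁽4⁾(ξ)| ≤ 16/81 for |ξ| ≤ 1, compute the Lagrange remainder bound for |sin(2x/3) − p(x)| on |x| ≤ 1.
2/243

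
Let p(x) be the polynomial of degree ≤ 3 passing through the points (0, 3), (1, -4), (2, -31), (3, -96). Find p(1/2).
7/8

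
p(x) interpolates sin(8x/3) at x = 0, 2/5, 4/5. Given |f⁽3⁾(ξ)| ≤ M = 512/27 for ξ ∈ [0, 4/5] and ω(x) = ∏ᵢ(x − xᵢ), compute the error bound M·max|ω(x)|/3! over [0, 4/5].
4096*sqrt(3)/91125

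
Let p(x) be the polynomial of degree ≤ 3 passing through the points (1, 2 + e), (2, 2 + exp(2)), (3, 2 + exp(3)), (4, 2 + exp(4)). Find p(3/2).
-5*exp(3)/16 + 5*e/16 + 2 + exp(4)/16 + 15*exp(2)/16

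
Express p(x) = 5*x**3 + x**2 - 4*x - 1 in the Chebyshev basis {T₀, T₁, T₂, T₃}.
(-1/2)T₀ + (-1/4)T₁ + (1/2)T₂ + (5/4)T₃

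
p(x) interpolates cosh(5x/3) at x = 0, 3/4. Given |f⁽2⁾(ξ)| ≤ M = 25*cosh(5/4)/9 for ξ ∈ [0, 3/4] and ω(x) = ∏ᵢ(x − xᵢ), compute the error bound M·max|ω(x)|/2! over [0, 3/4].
25*cosh(5/4)/128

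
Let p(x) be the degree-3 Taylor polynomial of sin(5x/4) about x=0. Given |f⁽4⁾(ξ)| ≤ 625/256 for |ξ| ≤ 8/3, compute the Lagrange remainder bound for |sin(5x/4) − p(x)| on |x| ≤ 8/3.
1250/243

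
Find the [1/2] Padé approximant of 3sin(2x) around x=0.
6*x/(2*x**2/3 + 1)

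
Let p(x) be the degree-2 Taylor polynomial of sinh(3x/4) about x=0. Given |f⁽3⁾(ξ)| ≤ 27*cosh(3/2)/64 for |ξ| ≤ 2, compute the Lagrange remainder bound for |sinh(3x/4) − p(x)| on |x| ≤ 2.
9*cosh(3/2)/16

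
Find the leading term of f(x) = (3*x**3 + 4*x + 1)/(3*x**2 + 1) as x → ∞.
x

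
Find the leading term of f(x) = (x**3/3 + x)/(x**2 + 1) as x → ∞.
x/3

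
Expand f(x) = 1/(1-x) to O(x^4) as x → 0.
1 + x + x**2 + x**3 + O(x**4)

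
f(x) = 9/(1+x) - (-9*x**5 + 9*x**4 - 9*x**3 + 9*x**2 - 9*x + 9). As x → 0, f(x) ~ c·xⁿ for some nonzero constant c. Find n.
6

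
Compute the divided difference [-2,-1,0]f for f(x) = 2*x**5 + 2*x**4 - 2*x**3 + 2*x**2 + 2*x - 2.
-8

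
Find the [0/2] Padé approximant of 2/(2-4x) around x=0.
1/(1 - 2*x)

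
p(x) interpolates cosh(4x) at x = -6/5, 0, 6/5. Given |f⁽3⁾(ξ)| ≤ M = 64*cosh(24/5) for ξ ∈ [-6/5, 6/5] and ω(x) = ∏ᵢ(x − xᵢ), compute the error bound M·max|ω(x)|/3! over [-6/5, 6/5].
512*sqrt(3)*cosh(24/5)/125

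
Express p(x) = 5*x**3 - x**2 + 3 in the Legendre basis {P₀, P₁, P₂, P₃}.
(8/3)P₀ + (3)P₁ + (-2/3)P₂ + (2)P₃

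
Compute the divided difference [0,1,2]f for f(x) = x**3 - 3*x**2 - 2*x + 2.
0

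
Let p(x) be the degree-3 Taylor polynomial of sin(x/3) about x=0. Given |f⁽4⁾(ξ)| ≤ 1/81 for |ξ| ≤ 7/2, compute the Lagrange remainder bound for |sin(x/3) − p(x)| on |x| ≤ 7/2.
2401/31104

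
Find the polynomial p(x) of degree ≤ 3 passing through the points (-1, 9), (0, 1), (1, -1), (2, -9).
-2*x**3 + 3*x**2 - 3*x + 1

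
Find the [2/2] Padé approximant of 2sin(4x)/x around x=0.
(8 - 224*x**2/15)/(4*x**2/5 + 1)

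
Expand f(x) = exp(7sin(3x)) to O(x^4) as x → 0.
1 + 21*x + 441*x**2/2 + 1512*x**3 + O(x**4)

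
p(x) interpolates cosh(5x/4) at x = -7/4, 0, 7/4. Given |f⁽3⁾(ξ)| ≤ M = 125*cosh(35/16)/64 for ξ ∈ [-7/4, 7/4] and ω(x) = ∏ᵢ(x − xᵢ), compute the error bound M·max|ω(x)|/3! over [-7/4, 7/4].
42875*sqrt(3)*cosh(35/16)/110592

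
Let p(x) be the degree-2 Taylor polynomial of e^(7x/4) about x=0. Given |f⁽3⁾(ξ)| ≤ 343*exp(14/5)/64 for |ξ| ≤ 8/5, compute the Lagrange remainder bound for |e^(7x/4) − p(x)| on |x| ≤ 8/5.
1372*exp(14/5)/375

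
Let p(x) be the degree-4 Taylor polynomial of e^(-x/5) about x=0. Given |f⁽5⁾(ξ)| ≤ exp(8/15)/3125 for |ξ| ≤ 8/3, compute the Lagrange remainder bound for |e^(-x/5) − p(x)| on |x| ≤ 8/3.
4096*exp(8/15)/11390625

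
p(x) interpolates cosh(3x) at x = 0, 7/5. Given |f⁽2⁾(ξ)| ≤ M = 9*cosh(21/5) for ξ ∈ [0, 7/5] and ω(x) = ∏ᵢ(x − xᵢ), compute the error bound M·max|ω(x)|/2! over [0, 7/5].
441*cosh(21/5)/200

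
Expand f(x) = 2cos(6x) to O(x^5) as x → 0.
2 - 36*x**2 + 108*x**4 + O(x**5)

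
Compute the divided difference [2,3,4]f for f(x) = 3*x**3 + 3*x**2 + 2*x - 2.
30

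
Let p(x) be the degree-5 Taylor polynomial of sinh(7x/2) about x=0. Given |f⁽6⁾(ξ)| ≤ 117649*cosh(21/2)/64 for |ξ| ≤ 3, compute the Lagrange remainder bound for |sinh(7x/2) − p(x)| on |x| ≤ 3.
9529569*cosh(21/2)/5120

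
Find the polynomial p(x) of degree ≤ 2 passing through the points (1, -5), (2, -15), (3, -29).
-2*x**2 - 4*x + 1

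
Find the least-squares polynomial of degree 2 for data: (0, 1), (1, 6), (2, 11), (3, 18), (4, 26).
8/7 + (137/35)x + (4/7)x²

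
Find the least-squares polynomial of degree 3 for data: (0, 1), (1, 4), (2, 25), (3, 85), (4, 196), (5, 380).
131/126 + (-893/756)x + (125/126)x² + (311/108)x³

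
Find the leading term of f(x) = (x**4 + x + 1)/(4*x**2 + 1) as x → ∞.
x**2/4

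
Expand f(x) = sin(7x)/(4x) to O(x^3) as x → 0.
7/4 - 343*x**2/24 + O(x**3)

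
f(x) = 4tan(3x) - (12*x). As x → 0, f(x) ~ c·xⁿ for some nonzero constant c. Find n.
3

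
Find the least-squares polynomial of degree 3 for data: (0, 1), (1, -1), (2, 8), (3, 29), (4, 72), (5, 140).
109/126 + (-3019/756)x + (437/252)x² + (25/27)x³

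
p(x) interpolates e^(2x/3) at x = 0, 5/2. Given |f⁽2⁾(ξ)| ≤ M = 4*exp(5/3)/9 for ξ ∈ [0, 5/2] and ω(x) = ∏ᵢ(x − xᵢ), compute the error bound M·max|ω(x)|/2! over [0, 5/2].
25*exp(5/3)/72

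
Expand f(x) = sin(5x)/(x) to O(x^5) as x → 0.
5 - 125*x**2/6 + 625*x**4/24 + O(x**5)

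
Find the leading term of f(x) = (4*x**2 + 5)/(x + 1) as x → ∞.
4*x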